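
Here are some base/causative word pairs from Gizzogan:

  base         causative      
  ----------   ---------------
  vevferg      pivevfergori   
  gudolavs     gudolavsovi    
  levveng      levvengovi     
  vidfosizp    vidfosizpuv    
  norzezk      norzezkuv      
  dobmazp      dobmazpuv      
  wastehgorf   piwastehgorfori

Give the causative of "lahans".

lahansovi

vevferg and levveng both end in -g yet inflect differently (pivevfergori, levvengovi), so the final letter is not what conditions the rule; the second-to-last letter is.
"lahans" has second-to-last letter 'n'. The one such stem in the data (levveng → levvengovi) adds -ovi, so the same rule applies.
The other patterns: stems whose second-to-last letter is 'z' add -uv; stems whose second-to-last letter is 'r' add pi- … -ori around the stem.
So lahans → lahansovi.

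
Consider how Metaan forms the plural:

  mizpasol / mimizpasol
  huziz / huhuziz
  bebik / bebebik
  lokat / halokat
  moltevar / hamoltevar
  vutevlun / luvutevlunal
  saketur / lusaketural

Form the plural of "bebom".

bebebom

moltevar and saketur both end in -r yet inflect differently (hamoltevar, lusaketural), so the final letter is not what conditions the rule; the last vowel is.
"bebom" has last vowel 'o'. The one such stem in the data (mizpasol → mimizpasol) repeats the first consonant+vowel as a prefix (as do huziz, bebik), so the same rule applies.
So bebom → bebebom.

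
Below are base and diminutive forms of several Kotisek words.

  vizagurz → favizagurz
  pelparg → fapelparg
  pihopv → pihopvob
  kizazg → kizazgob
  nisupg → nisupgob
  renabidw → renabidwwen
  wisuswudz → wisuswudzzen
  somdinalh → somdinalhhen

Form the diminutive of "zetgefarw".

pelparg and kizazg both end in -g yet inflect differently (fapelparg, kizazgob), so the final letter is not what conditions the rule; the second-to-last letter is.
"zetgefarw" has second-to-last letter 'r'. The stems whose second-to-last letter is 'r' (vizagurz → favizagurz, pelparg → fapelparg) add the prefix fa-.
So zetgefarw → fazetgefarw.

fazetgefarw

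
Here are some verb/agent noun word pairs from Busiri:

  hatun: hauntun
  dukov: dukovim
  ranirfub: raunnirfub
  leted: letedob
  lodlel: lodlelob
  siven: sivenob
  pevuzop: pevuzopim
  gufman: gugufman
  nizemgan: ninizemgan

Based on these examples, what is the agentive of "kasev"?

gufman and hatun both end in -n yet inflect differently (gugufman, hauntun), so the final letter is not what conditions the rule; the last vowel is.
"kasev" has last vowel 'e'. The stems whose last vowel is 'e' (leted → letedob, lodlel → lodlelob, siven → sivenob) add -ob.
So kasev → kasevob.

kasevob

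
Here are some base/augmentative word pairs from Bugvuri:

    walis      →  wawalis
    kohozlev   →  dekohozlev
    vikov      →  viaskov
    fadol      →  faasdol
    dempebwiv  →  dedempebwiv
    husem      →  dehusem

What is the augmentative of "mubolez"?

dempebwiv and vikov both end in -v yet inflect differently (dedempebwiv, viaskov), so the final letter is not what conditions the rule; the last vowel is.
"mubolez" has last vowel 'e'. The stems whose last vowel is 'e' (kohozlev → dekohozlev, husem → dehusem) add the prefix de-.
So mubolez → demubolez.

demubolez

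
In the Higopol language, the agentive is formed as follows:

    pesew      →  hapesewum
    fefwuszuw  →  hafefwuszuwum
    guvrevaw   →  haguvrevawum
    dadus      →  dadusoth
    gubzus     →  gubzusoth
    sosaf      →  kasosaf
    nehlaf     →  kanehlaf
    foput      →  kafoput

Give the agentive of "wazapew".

hawazapewum

fefwuszuw and dadus both have last vowel 'u' yet inflect differently (hafefwuszuwum, dadusoth), so the last vowel is not what conditions the rule; the final letter is.
"wazapew" ends in -w. The stems ending in -w (pesew → hapesewum, fefwuszuw → hafefwuszuwum, guvrevaw → haguvrevawum) add ha- … -um around the stem.
So wazapew → hawazapewum.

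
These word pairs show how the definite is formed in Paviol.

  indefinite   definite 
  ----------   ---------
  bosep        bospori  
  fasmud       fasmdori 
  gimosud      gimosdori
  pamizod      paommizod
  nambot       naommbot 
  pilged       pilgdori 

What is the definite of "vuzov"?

vuomzov

"vuzov" has last vowel 'o'. The stems whose last vowel is 'o' (pamizod → paommizod, nambot → naommbot) insert -om- after the first vowel.
The other pattern: stems whose last vowel is 'e' or 'u' delete the last vowel and add -ori.
So vuzov → vuomzov.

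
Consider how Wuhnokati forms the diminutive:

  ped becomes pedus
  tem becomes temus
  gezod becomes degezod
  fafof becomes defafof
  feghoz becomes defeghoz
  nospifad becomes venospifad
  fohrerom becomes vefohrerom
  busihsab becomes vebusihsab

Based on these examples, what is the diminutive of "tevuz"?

ped and gezod both end in -d yet inflect differently (pedus, degezod), so the final letter is not what conditions the rule; the number of vowels is.
"tevuz" has 2 vowels. The stems with 2 vowels (gezod → degezod, fafof → defafof, feghoz → defeghoz) add the prefix de-.
So tevuz → detevuz.

detevuz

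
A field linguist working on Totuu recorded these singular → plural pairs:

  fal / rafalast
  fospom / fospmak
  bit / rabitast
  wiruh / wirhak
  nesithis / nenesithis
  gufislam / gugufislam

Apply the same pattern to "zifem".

zifmak

fospom and gufislam both end in -m yet inflect differently (fospmak, gugufislam), so the final letter is not what conditions the rule; the number of vowels is.
"zifem" has 2 vowels. The stems with 2 vowels (fospom → fospmak, wiruh → wirhak) delete the last vowel and add -ak.
So zifem → zifmak.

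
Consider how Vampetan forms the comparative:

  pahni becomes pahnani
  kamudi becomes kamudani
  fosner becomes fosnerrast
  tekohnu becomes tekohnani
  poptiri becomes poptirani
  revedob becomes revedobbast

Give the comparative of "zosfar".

zosfarrast

pahni and fosner both have 2 vowels yet inflect differently (pahnani, fosnerrast), so the number of vowels is not what conditions the rule; whether the stem ends in a vowel or a consonant is.
"zosfar" ends in a consonant. The stems ending in a consonant (fosner → fosnerrast, revedob → revedobbast) double the final consonant and add -ast.
The other pattern: stems ending in a vowel drop the final letter and add -ani.
So zosfar → zosfarrast.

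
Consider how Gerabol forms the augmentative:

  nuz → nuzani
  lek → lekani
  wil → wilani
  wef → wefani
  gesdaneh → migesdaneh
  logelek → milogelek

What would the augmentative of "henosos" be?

mihenosos

"henosos" has 3 vowels. The stems with 3 vowels (gesdaneh → migesdaneh, logelek → milogelek) add the prefix mi-.
The other pattern: stems with 1 vowel add -ani.
So henosos → mihenosos.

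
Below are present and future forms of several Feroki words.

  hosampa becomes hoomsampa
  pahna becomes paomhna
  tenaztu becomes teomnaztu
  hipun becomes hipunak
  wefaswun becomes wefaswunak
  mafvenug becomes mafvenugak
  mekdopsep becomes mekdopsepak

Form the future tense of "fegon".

fegonak

tenaztu and hipun both have last vowel 'u' yet inflect differently (teomnaztu, hipunak), so the last vowel is not what conditions the rule; whether the stem ends in a vowel or a consonant is.
"fegon" ends in a consonant. The stems ending in a consonant (hipun → hipunak, wefaswun → wefaswunak, mafvenug → mafvenugak) add -ak.
So fegon → fegonak.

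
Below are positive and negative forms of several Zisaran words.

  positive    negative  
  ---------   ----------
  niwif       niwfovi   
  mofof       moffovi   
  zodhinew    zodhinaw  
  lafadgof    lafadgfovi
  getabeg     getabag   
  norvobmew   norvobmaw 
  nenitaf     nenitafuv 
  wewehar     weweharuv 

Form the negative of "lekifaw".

lekifawuv

"lekifaw" has last vowel 'a'. The stems whose last vowel is 'a' (wewehar → weweharuv, nenitaf → nenitafuv) add -uv.
So lekifaw → lekifawuv.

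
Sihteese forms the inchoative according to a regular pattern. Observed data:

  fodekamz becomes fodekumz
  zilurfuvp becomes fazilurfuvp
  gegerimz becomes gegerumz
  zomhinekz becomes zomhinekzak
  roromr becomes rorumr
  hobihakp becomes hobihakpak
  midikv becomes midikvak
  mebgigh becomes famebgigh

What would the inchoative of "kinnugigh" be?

fakinnugigh

zomhinekz and fodekamz both end in -z yet inflect differently (zomhinekzak, fodekumz), so the final letter is not what conditions the rule; the second-to-last letter is.
"kinnugigh" has second-to-last letter 'g'. The one such stem in the data (mebgigh → famebgigh) adds the prefix fa-, so the same rule applies.
So kinnugigh → fakinnugigh.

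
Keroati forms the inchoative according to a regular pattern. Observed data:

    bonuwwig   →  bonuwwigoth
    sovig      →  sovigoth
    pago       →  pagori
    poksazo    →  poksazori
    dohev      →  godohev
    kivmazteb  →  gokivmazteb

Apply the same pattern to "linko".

"linko" ends in -o. The stems ending in -o (pago → pagori, poksazo → poksazori) drop the final letter and add -ori.
The other patterns: stems ending in -g add -oth; stems ending in -b or -v add the prefix go-.
So linko → linkori.

linkori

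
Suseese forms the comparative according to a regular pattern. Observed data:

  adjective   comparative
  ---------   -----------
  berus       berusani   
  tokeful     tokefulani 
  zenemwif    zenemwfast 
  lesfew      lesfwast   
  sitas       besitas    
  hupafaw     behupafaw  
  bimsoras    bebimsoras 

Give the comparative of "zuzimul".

berus and sitas both end in -s yet inflect differently (berusani, besitas), so the final letter is not what conditions the rule; the last vowel is.
"zuzimul" has last vowel 'u'. The stems whose last vowel is 'u' (berus → berusani, tokeful → tokefulani) add -ani.
The other patterns: stems whose last vowel is 'e' or 'i' delete the last vowel and add -ast; stems whose last vowel is 'a' add the prefix be-.
So zuzimul → zuzimulani.

zuzimulani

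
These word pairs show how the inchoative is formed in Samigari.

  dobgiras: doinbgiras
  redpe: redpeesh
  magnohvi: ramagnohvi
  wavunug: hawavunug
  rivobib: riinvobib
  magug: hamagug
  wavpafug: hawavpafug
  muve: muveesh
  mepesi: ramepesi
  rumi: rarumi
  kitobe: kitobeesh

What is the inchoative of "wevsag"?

hawevsag

magnohvi and rivobib both have last vowel 'i' yet inflect differently (ramagnohvi, riinvobib), so the last vowel is not what conditions the rule; the final letter is.
"wevsag" ends in -g. The stems ending in -g (wavunug → hawavunug, magug → hamagug, wavpafug → hawavpafug) add the prefix ha-.
So wevsag → hawevsag.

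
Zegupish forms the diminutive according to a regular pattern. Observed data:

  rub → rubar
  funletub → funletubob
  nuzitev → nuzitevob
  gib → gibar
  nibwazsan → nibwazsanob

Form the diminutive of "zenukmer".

"zenukmer" has 3 vowels. The stems with 3 vowels (nuzitev → nuzitevob, funletub → funletubob, nibwazsan → nibwazsanob) add -ob.
The other pattern: stems with 1 vowel add -ar.
So zenukmer → zenukmerob.

zenukmerob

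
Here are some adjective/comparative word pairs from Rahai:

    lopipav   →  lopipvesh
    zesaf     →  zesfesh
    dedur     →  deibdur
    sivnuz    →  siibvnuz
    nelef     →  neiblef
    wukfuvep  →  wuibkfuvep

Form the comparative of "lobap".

zesaf and nelef both end in -f yet inflect differently (zesfesh, neiblef), so the final letter is not what conditions the rule; the last vowel is.
"lobap" has last vowel 'a'. The stems whose last vowel is 'a' (lopipav → lopipvesh, zesaf → zesfesh) delete the last vowel and add -esh.
The other pattern: stems whose last vowel is 'e' or 'u' insert -ib- after the first vowel.
So lobap → lobpesh.

lobpesh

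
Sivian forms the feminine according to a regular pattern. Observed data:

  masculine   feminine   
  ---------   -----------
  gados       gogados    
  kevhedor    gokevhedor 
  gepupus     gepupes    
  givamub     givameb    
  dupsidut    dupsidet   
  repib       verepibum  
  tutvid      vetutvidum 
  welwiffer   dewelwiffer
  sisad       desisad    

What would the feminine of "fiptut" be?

gados and gepupus both end in -s yet inflect differently (gogados, gepupes), so the final letter is not what conditions the rule; the last vowel is.
"fiptut" has last vowel 'u'. The stems whose last vowel is 'u' (gepupus → gepupes, givamub → givameb, dupsidut → dupsidet) change the last vowel to 'e'.
So fiptut → fiptet.

fiptet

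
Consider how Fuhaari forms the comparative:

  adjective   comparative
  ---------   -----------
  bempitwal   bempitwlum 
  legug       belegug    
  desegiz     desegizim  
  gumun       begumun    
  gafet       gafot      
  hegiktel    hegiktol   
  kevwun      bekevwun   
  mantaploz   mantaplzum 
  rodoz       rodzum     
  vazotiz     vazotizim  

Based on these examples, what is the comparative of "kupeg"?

desegiz and rodoz both end in -z yet inflect differently (desegizim, rodzum), so the final letter is not what conditions the rule; the last vowel is.
"kupeg" has last vowel 'e'. The stems whose last vowel is 'e' (gafet → gafot, hegiktel → hegiktol) change the last vowel to 'o'.
The other patterns: stems whose last vowel is 'i' add -im; stems whose last vowel is 'a' or 'o' delete the last vowel and add -um; stems whose last vowel is 'u' add the prefix be-.
So kupeg → kupog.

kupog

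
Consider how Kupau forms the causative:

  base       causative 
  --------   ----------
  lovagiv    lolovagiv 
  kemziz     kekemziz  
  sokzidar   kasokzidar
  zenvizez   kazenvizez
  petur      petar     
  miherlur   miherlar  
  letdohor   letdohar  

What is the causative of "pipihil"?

pipipihil

kemziz and zenvizez both end in -z yet inflect differently (kekemziz, kazenvizez), so the final letter is not what conditions the rule; the last vowel is.
"pipihil" has last vowel 'i'. The stems whose last vowel is 'i' (lovagiv → lolovagiv, kemziz → kekemziz) repeat the first consonant+vowel as a prefix.
The other patterns: stems whose last vowel is 'a' or 'e' add the prefix ka-; stems whose last vowel is 'o' or 'u' change the last vowel to 'a'.
So pipihil → pipipihil.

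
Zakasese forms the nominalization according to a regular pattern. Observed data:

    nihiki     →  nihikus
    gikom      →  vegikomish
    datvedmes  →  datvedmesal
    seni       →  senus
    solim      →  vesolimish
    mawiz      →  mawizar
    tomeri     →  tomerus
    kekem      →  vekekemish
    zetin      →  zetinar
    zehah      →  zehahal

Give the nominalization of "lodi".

"lodi" ends in -i. The stems ending in -i (seni → senus, nihiki → nihikus, tomeri → tomerus) drop the final letter and add -us.
The other patterns: stems ending in -h or -s add -al; stems ending in -m add ve- … -ish around the stem; stems ending in -n or -z add -ar.
So lodi → lodus.

lodus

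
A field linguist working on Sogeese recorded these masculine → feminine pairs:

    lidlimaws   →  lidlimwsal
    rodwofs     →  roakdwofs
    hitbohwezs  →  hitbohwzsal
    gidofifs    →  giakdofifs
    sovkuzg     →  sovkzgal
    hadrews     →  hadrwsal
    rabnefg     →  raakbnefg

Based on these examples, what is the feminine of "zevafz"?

zeakvafz

rabnefg and sovkuzg both end in -g yet inflect differently (raakbnefg, sovkzgal), so the final letter is not what conditions the rule; the second-to-last letter is.
"zevafz" has second-to-last letter 'f'. The stems whose second-to-last letter is 'f' (gidofifs → giakdofifs, rabnefg → raakbnefg, rodwofs → roakdwofs) insert -ak- after the first vowel.
So zevafz → zeakvafz.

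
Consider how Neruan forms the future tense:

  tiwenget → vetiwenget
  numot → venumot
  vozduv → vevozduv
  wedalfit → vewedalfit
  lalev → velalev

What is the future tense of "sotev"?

Every pair shown (tiwenget → vetiwenget, numot → venumot, vozduv → vevozduv, …) follows the same rule: add the prefix ve-.
So sotev → vesotev.

vesotev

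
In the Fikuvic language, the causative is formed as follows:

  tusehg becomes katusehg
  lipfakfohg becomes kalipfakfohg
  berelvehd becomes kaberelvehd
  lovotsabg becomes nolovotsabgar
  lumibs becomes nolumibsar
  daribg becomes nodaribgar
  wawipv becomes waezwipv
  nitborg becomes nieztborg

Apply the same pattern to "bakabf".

"bakabf" has second-to-last letter 'b'. The stems whose second-to-last letter is 'b' (lovotsabg → nolovotsabgar, lumibs → nolumibsar, daribg → nodaribgar) add no- … -ar around the stem.
So bakabf → nobakabfar.

nobakabfar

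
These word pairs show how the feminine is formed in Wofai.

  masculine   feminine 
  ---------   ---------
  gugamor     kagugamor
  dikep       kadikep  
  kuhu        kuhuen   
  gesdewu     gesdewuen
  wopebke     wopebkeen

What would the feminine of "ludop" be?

kaludop

dikep and wopebke both have last vowel 'e' yet inflect differently (kadikep, wopebkeen), so the last vowel is not what conditions the rule; whether the stem ends in a vowel or a consonant is.
"ludop" ends in a consonant. The stems ending in a consonant (dikep → kadikep, gugamor → kagugamor) add the prefix ka-.
The other pattern: stems ending in a vowel add -en.
So ludop → kaludop.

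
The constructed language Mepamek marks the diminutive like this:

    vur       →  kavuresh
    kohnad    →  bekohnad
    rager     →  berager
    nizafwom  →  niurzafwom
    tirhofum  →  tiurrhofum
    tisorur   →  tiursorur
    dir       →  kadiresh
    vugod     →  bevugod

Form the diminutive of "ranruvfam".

dir and rager both end in -r yet inflect differently (kadiresh, berager), so the final letter is not what conditions the rule; the number of vowels is.
"ranruvfam" has 3 vowels. The stems with 3 vowels (tisorur → tiursorur, nizafwom → niurzafwom, tirhofum → tiurrhofum) insert -ur- after the first vowel.
The other patterns: stems with 1 vowel add ka- … -esh around the stem; stems with 2 vowels add the prefix be-.
So ranruvfam → raurnruvfam.

raurnruvfam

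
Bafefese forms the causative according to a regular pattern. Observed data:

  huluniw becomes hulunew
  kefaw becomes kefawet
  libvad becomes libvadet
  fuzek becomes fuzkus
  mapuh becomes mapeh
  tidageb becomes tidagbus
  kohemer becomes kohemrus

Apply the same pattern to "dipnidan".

kefaw and huluniw both end in -w yet inflect differently (kefawet, hulunew), so the final letter is not what conditions the rule; the last vowel is.
"dipnidan" has last vowel 'a'. The stems whose last vowel is 'a' (libvad → libvadet, kefaw → kefawet) add -et.
The other patterns: stems whose last vowel is 'e' delete the last vowel and add -us; stems whose last vowel is 'i' or 'u' change the last vowel to 'e'.
So dipnidan → dipnidanet.

dipnidanet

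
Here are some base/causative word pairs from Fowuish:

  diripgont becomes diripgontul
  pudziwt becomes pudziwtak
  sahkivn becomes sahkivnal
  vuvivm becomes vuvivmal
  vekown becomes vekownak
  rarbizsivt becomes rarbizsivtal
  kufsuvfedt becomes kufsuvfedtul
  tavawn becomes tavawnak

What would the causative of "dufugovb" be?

dufugovbal

"dufugovb" has second-to-last letter 'v'. The stems whose second-to-last letter is 'v' (rarbizsivt → rarbizsivtal, sahkivn → sahkivnal, vuvivm → vuvivmal) add -al.
So dufugovb → dufugovbal.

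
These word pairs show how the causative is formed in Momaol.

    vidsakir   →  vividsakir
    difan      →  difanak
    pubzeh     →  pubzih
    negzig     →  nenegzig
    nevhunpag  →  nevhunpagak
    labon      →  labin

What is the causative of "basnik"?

babasnik

negzig and nevhunpag both end in -g yet inflect differently (nenegzig, nevhunpagak), so the final letter is not what conditions the rule; the last vowel is.
"basnik" has last vowel 'i'. The stems whose last vowel is 'i' (vidsakir → vividsakir, negzig → nenegzig) repeat the first consonant+vowel as a prefix.
The other patterns: stems whose last vowel is 'a' add -ak; stems whose last vowel is 'e' or 'o' change the last vowel to 'i'.
So basnik → babasnik.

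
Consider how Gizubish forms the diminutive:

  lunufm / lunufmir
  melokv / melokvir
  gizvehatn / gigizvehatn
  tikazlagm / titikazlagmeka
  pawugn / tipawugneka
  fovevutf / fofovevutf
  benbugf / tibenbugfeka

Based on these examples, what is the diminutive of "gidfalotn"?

"gidfalotn" has second-to-last letter 't'. The stems whose second-to-last letter is 't' (gizvehatn → gigizvehatn, fovevutf → fofovevutf) repeat the first consonant+vowel as a prefix.
The other patterns: stems whose second-to-last letter is 'g' add ti- … -eka around the stem; stems whose second-to-last letter is 'f' or 'k' add -ir.
So gidfalotn → gigidfalotn.

gigidfalotn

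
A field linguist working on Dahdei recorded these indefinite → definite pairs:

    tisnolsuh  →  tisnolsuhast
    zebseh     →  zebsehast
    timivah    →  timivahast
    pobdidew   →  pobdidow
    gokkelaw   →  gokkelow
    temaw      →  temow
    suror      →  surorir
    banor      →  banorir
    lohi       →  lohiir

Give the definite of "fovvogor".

fovvogorir

zebseh and pobdidew both have last vowel 'e' yet inflect differently (zebsehast, pobdidow), so the last vowel is not what conditions the rule; the final letter is.
"fovvogor" ends in -r. The stems ending in -r (suror → surorir, banor → banorir) add -ir.
The other patterns: stems ending in -h add -ast; stems ending in -w change the last vowel to 'o'.
So fovvogor → fovvogorir.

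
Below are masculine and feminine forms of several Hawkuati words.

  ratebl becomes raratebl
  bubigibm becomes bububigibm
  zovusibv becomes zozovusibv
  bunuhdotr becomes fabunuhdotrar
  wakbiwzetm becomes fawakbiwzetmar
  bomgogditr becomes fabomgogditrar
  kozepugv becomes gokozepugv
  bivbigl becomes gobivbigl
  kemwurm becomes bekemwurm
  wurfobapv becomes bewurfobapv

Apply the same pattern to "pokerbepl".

bepokerbepl

bubigibm and wakbiwzetm both end in -m yet inflect differently (bububigibm, fawakbiwzetmar), so the final letter is not what conditions the rule; the second-to-last letter is.
"pokerbepl" has second-to-last letter 'p'. The one such stem in the data (wurfobapv → bewurfobapv) adds the prefix be-, so the same rule applies.
The other patterns: stems whose second-to-last letter is 'b' repeat the first consonant+vowel as a prefix; stems whose second-to-last letter is 't' add fa- … -ar around the stem; stems whose second-to-last letter is 'g' add the prefix go-.
So pokerbepl → bepokerbepl.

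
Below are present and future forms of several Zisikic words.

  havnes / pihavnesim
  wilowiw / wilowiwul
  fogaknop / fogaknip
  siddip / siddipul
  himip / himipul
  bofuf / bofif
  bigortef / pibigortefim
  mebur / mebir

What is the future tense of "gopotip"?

gopotipul

"gopotip" has last vowel 'i'. The stems whose last vowel is 'i' (wilowiw → wilowiwul, siddip → siddipul, himip → himipul) add -ul.
So gopotip → gopotipul.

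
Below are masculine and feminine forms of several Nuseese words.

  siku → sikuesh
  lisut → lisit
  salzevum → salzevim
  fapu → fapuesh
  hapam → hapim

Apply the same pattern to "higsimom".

higsimim

fapu and lisut both have last vowel 'u' yet inflect differently (fapuesh, lisit), so the last vowel is not what conditions the rule; the final letter is.
"higsimom" ends in -m. The stems ending in -m (salzevum → salzevim, hapam → hapim) change the last vowel to 'i'.
The other pattern: stems ending in -u add -esh.
So higsimom → higsimim.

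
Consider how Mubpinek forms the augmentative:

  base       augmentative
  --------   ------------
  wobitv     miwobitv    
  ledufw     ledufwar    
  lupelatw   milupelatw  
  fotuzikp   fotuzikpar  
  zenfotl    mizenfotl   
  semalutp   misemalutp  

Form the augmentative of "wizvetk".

miwizvetk

lupelatw and ledufw both end in -w yet inflect differently (milupelatw, ledufwar), so the final letter is not what conditions the rule; the second-to-last letter is.
"wizvetk" has second-to-last letter 't'. The stems whose second-to-last letter is 't' (lupelatw → milupelatw, wobitv → miwobitv, semalutp → misemalutp) add the prefix mi-.
The other pattern: stems whose second-to-last letter is 'f' or 'k' add -ar.
So wizvetk → miwizvetk.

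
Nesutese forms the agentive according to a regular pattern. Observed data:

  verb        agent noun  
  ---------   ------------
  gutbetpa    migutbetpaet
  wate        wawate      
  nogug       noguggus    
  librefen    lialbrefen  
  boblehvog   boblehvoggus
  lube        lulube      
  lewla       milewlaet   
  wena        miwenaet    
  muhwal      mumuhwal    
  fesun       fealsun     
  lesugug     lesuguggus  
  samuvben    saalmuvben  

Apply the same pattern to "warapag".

fesun and nogug both have last vowel 'u' yet inflect differently (fealsun, noguggus), so the last vowel is not what conditions the rule; the final letter is.
"warapag" ends in -g. The stems ending in -g (nogug → noguggus, lesugug → lesuguggus, boblehvog → boblehvoggus) double the final consonant and add -us.
The other patterns: stems ending in -n insert -al- after the first vowel; stems ending in -a add mi- … -et around the stem; stems ending in -e or -l repeat the first consonant+vowel as a prefix.
So warapag → warapaggus.

warapaggus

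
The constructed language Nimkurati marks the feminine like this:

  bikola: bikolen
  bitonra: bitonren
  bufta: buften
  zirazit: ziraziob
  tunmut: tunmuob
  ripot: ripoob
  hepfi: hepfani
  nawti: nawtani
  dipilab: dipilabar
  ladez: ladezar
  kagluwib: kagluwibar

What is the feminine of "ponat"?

zirazit and hepfi both have last vowel 'i' yet inflect differently (ziraziob, hepfani), so the last vowel is not what conditions the rule; the final letter is.
"ponat" ends in -t. The stems ending in -t (zirazit → ziraziob, tunmut → tunmuob, ripot → ripoob) drop the final letter and add -ob.
The other patterns: stems ending in -a drop the final letter and add -en; stems ending in -i drop the final letter and add -ani; stems ending in -b or -z add -ar.
So ponat → ponaob.

ponaob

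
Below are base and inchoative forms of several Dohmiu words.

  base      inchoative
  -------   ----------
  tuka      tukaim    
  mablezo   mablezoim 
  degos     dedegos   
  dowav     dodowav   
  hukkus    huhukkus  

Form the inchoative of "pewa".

"pewa" ends in a vowel. The stems ending in a vowel (tuka → tukaim, mablezo → mablezoim) add -im.
So pewa → pewaim.

pewaim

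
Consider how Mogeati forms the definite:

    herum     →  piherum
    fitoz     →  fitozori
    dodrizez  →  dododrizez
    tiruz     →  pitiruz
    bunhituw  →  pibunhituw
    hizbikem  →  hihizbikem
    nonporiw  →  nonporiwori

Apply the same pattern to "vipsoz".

vipsozori

fitoz and dodrizez both end in -z yet inflect differently (fitozori, dododrizez), so the final letter is not what conditions the rule; the last vowel is.
"vipsoz" has last vowel 'o'. The one such stem in the data (fitoz → fitozori) adds -ori, so the same rule applies.
The other patterns: stems whose last vowel is 'e' repeat the first consonant+vowel as a prefix; stems whose last vowel is 'u' add the prefix pi-.
So vipsoz → vipsozori.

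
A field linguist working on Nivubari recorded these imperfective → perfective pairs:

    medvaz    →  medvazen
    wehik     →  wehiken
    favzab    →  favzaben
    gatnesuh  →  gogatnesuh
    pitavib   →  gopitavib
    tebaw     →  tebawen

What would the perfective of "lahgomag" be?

golahgomag

favzab and pitavib both end in -b yet inflect differently (favzaben, gopitavib), so the final letter is not what conditions the rule; the number of vowels is.
"lahgomag" has 3 vowels. The stems with 3 vowels (gatnesuh → gogatnesuh, pitavib → gopitavib) add the prefix go-.
So lahgomag → golahgomag.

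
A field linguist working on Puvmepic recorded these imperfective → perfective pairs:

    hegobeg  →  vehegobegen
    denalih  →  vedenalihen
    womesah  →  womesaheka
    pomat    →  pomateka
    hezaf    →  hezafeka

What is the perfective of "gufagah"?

gufagaheka

womesah and denalih both end in -h yet inflect differently (womesaheka, vedenalihen), so the final letter is not what conditions the rule; the last vowel is.
"gufagah" has last vowel 'a'. The stems whose last vowel is 'a' (pomat → pomateka, hezaf → hezafeka, womesah → womesaheka) add -eka.
So gufagah → gufagaheka.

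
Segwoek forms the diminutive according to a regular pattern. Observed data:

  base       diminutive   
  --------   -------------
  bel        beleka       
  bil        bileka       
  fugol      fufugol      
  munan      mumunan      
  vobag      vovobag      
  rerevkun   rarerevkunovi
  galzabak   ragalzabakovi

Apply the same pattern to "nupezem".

bel and fugol both end in -l yet inflect differently (beleka, fufugol), so the final letter is not what conditions the rule; the number of vowels is.
"nupezem" has 3 vowels. The stems with 3 vowels (rerevkun → rarerevkunovi, galzabak → ragalzabakovi) add ra- … -ovi around the stem.
The other patterns: stems with 1 vowel add -eka; stems with 2 vowels repeat the first consonant+vowel as a prefix.
So nupezem → ranupezemovi.

ranupezemovi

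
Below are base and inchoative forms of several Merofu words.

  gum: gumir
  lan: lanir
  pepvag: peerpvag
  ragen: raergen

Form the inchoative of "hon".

lan and ragen both end in -n yet inflect differently (lanir, raergen), so the final letter is not what conditions the rule; the number of vowels is.
"hon" has 1 vowel. The stems with 1 vowel (gum → gumir, lan → lanir) add -ir.
So hon → honir.

honir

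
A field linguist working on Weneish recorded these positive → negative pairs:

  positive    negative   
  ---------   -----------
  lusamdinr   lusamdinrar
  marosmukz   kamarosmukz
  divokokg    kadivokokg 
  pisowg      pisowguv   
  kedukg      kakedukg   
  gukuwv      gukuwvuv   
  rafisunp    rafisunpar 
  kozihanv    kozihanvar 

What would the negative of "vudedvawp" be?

"vudedvawp" has second-to-last letter 'w'. The stems whose second-to-last letter is 'w' (gukuwv → gukuwvuv, pisowg → pisowguv) add -uv.
So vudedvawp → vudedvawpuv.

vudedvawpuv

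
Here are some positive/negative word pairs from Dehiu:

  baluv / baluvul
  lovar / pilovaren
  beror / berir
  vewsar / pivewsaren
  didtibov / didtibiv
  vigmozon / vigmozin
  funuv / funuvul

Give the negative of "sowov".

lovar and beror both end in -r yet inflect differently (pilovaren, berir), so the final letter is not what conditions the rule; the last vowel is.
"sowov" has last vowel 'o'. The stems whose last vowel is 'o' (vigmozon → vigmozin, beror → berir, didtibov → didtibiv) change the last vowel to 'i'.
So sowov → sowiv.

sowiv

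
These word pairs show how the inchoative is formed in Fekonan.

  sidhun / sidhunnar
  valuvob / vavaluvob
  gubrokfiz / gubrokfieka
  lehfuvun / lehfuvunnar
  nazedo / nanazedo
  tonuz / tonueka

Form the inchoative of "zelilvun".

lehfuvun and tonuz both have last vowel 'u' yet inflect differently (lehfuvunnar, tonueka), so the last vowel is not what conditions the rule; the final letter is.
"zelilvun" ends in -n. The stems ending in -n (lehfuvun → lehfuvunnar, sidhun → sidhunnar) double the final consonant and add -ar.
So zelilvun → zelilvunnar.

zelilvunnar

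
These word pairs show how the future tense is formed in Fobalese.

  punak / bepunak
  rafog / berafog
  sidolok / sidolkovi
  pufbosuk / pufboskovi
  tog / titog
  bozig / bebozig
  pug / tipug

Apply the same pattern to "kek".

"kek" has 1 vowel. The stems with 1 vowel (pug → tipug, tog → titog) add the prefix ti-.
The other patterns: stems with 2 vowels add the prefix be-; stems with 3 vowels delete the last vowel and add -ovi.
So kek → tikek.

tikek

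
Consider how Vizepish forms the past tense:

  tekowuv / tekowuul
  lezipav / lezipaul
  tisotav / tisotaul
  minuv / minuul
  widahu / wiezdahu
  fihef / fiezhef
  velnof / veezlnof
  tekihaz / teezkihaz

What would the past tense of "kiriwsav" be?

kiriwsaul

tekowuv and widahu both have last vowel 'u' yet inflect differently (tekowuul, wiezdahu), so the last vowel is not what conditions the rule; the final letter is.
"kiriwsav" ends in -v. The stems ending in -v (tekowuv → tekowuul, lezipav → lezipaul, tisotav → tisotaul) drop the final letter and add -ul.
So kiriwsav → kiriwsaul.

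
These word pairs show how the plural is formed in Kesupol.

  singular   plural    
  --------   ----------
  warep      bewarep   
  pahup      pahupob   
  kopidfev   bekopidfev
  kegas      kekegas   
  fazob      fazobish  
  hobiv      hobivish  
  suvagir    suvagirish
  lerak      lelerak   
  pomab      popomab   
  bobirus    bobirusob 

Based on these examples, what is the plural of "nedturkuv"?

nedturkuvob

"nedturkuv" has last vowel 'u'. The stems whose last vowel is 'u' (pahup → pahupob, bobirus → bobirusob) add -ob.
The other patterns: stems whose last vowel is 'e' add the prefix be-; stems whose last vowel is 'a' repeat the first consonant+vowel as a prefix; stems whose last vowel is 'i' or 'o' add -ish.
So nedturkuv → nedturkuvob.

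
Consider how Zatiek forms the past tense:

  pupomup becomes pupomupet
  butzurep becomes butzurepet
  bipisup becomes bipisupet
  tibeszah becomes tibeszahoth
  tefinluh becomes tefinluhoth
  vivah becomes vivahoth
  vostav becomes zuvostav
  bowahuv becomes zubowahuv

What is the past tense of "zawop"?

pupomup and tefinluh both have last vowel 'u' yet inflect differently (pupomupet, tefinluhoth), so the last vowel is not what conditions the rule; the final letter is.
"zawop" ends in -p. The stems ending in -p (pupomup → pupomupet, butzurep → butzurepet, bipisup → bipisupet) add -et.
So zawop → zawopet.

zawopet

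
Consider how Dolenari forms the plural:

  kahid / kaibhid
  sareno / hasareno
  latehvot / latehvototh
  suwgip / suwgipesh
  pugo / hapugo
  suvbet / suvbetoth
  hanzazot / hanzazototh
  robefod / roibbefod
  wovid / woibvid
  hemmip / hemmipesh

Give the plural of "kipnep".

kipnepesh

"kipnep" ends in -p. The stems ending in -p (hemmip → hemmipesh, suwgip → suwgipesh) add -esh.
The other patterns: stems ending in -t add -oth; stems ending in -o add the prefix ha-; stems ending in -d insert -ib- after the first vowel.
So kipnep → kipnepesh.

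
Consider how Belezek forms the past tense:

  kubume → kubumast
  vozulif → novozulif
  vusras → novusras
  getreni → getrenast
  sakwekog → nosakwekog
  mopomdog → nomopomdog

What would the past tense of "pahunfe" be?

getreni and vozulif both have last vowel 'i' yet inflect differently (getrenast, novozulif), so the last vowel is not what conditions the rule; whether the stem ends in a vowel or a consonant is.
"pahunfe" ends in a vowel. The stems ending in a vowel (getreni → getrenast, kubume → kubumast) drop the final letter and add -ast.
The other pattern: stems ending in a consonant add the prefix no-.
So pahunfe → pahunfast.

pahunfast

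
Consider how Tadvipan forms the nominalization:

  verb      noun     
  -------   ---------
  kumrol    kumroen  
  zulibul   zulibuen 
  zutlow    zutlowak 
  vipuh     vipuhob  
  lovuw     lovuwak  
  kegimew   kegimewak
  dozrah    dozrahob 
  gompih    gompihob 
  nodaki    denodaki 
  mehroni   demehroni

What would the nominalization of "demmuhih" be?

vipuh and zulibul both have last vowel 'u' yet inflect differently (vipuhob, zulibuen), so the last vowel is not what conditions the rule; the final letter is.
"demmuhih" ends in -h. The stems ending in -h (vipuh → vipuhob, dozrah → dozrahob, gompih → gompihob) add -ob.
The other patterns: stems ending in -l drop the final letter and add -en; stems ending in -w add -ak; stems ending in -i add the prefix de-.
So demmuhih → demmuhihob.

demmuhihob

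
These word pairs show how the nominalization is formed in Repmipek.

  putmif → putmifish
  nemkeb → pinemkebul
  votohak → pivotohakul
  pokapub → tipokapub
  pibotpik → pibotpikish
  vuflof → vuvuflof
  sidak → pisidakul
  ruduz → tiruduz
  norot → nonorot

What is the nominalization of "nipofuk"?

tinipofuk

pokapub and nemkeb both end in -b yet inflect differently (tipokapub, pinemkebul), so the final letter is not what conditions the rule; the last vowel is.
"nipofuk" has last vowel 'u'. The stems whose last vowel is 'u' (ruduz → tiruduz, pokapub → tipokapub) add the prefix ti-.
The other patterns: stems whose last vowel is 'a' or 'e' add pi- … -ul around the stem; stems whose last vowel is 'o' repeat the first consonant+vowel as a prefix; stems whose last vowel is 'i' add -ish.
So nipofuk → tinipofuk.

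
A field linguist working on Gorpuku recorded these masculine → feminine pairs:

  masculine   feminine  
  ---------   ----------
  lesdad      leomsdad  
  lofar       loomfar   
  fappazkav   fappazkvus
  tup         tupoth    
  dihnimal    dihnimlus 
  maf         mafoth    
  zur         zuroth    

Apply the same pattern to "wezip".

weomzip

zur and lofar both end in -r yet inflect differently (zuroth, loomfar), so the final letter is not what conditions the rule; the number of vowels is.
"wezip" has 2 vowels. The stems with 2 vowels (lesdad → leomsdad, lofar → loomfar) insert -om- after the first vowel.
So wezip → weomzip.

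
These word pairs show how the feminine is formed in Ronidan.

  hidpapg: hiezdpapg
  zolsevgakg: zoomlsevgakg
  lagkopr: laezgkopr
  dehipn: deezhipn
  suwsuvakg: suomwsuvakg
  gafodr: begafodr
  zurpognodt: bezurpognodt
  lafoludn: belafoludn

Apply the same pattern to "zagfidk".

"zagfidk" has second-to-last letter 'd'. The stems whose second-to-last letter is 'd' (lafoludn → belafoludn, zurpognodt → bezurpognodt, gafodr → begafodr) add the prefix be-.
So zagfidk → bezagfidk.

bezagfidk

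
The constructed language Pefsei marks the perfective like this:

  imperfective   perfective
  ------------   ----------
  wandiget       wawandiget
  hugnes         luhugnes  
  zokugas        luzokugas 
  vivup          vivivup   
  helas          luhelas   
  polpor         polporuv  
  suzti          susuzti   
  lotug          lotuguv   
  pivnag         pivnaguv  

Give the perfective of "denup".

pivnag and zokugas both have last vowel 'a' yet inflect differently (pivnaguv, luzokugas), so the last vowel is not what conditions the rule; the final letter is.
"denup" ends in -p. The one such stem in the data (vivup → vivivup) repeats the first consonant+vowel as a prefix (as do wandiget, suzti), so the same rule applies.
The other patterns: stems ending in -g or -r add -uv; stems ending in -s add the prefix lu-.
So denup → dedenup.

dedenup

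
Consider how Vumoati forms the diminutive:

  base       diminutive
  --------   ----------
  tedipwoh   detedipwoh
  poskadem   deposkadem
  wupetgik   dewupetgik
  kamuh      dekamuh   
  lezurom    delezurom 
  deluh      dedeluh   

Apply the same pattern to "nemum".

Every pair shown (tedipwoh → detedipwoh, poskadem → deposkadem, wupetgik → dewupetgik, …) follows the same rule: add the prefix de-.
So nemum → denemum.

denemum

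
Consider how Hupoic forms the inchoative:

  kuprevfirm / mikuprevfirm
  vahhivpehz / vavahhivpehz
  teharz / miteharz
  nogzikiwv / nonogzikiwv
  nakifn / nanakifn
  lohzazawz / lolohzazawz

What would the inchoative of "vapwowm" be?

vavapwowm

"vapwowm" has second-to-last letter 'w'. The stems whose second-to-last letter is 'w' (nogzikiwv → nonogzikiwv, lohzazawz → lolohzazawz) repeat the first consonant+vowel as a prefix.
The other pattern: stems whose second-to-last letter is 'r' add the prefix mi-.
So vapwowm → vavapwowm.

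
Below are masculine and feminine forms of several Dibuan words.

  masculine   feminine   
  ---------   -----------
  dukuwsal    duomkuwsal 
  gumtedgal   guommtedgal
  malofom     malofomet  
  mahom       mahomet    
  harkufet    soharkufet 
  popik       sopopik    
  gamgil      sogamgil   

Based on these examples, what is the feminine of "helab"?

"helab" has last vowel 'a'. The stems whose last vowel is 'a' (dukuwsal → duomkuwsal, gumtedgal → guommtedgal) insert -om- after the first vowel.
So helab → heomlab.

heomlab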